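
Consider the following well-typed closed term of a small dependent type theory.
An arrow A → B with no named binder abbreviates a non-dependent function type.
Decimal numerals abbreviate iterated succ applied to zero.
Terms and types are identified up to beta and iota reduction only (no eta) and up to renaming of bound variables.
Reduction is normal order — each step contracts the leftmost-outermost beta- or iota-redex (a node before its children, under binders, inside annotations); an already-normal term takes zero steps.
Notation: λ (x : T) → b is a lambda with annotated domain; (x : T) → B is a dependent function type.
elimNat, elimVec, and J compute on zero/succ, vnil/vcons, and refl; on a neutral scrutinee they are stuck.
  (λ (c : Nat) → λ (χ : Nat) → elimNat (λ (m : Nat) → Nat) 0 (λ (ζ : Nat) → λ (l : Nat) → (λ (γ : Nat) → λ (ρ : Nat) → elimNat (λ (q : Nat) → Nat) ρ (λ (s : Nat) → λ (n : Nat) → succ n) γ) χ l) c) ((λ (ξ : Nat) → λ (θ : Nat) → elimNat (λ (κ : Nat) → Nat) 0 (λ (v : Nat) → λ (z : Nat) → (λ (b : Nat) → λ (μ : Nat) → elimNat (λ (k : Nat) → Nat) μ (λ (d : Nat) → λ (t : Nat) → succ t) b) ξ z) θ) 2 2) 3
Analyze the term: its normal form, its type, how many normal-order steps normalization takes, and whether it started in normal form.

normal form:
  12
inferred type:
  Nat
steps to reach normal form (normal order): 54
started in normal form: no
first redex: a beta-redex


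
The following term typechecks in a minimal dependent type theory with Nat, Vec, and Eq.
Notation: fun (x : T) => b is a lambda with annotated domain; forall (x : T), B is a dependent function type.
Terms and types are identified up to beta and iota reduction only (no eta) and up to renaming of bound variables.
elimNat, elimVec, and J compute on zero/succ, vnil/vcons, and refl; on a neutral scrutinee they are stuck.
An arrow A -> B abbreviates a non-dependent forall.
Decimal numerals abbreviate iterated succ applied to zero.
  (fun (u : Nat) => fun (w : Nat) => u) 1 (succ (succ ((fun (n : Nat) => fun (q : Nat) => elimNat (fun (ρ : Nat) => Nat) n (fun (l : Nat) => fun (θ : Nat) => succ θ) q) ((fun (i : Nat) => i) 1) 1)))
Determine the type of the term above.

type:
  Nat


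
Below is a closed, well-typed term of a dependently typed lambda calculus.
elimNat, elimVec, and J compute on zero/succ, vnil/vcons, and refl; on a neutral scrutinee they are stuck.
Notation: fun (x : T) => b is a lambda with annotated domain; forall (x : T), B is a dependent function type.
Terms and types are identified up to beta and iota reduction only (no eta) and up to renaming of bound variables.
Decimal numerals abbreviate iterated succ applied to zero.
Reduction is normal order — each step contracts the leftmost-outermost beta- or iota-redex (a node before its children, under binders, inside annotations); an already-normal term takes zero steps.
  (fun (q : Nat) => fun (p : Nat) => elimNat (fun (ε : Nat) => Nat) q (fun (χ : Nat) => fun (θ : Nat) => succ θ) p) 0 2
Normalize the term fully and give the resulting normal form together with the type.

reduced normal form:
  2
type:
  Nat
observation: 9 normal-order steps separate the term from its normal form.


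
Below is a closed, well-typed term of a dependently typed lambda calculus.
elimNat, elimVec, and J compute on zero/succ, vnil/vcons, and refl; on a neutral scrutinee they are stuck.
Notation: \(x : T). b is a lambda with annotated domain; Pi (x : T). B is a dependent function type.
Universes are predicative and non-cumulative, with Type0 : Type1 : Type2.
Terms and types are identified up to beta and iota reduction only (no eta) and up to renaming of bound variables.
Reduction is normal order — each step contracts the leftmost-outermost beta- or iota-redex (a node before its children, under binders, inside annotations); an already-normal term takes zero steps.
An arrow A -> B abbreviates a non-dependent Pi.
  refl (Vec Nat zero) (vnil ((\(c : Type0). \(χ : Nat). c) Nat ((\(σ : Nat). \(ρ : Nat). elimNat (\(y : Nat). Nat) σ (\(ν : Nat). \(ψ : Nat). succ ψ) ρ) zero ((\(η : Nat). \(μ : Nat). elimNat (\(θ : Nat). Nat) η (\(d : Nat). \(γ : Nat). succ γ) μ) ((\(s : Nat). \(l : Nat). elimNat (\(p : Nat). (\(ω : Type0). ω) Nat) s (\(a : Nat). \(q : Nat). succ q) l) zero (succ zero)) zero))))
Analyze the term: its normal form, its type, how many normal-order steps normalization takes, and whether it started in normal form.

reduced normal form:
  refl (Vec Nat zero) (vnil Nat)
inferred type:
  Eq (Vec Nat zero) (vnil Nat) (vnil Nat)
normal-order step count: 2
started in normal form: no
first contracted redex: a beta-redex


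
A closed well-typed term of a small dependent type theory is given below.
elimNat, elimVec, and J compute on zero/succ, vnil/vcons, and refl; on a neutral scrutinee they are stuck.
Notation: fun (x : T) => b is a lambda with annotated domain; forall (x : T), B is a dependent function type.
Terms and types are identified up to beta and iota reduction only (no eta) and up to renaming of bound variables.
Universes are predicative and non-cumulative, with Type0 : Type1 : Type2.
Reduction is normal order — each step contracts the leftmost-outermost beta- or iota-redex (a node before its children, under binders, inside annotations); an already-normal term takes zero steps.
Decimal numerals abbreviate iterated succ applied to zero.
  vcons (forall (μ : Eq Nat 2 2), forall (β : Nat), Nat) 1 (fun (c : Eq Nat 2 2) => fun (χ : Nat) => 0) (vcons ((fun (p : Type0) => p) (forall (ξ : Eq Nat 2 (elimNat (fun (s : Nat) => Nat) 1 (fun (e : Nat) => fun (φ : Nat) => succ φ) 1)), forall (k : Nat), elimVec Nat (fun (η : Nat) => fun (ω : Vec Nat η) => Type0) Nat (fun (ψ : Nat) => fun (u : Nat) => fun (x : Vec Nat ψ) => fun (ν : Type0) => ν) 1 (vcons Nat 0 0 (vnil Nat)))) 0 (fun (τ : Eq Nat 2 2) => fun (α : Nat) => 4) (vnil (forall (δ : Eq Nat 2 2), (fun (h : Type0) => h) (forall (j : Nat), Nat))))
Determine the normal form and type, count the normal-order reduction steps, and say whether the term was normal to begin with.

normal form:
  vcons (forall (μ : Eq Nat 2 2), forall (β : Nat), Nat) 1 (fun (c : Eq Nat 2 2) => fun (χ : Nat) => 0) (vcons (forall (p : Eq Nat 2 2), forall (ξ : Nat), Nat) 0 (fun (s : Eq Nat 2 2) => fun (e : Nat) => 4) (vnil (forall (φ : Eq Nat 2 2), forall (k : Nat), Nat)))
inferred type:
  Vec (forall (μ : Eq Nat 2 2), forall (β : Nat), Nat) 2
steps to reach normal form (normal order): 12
term was already normal: no
first redex: a beta-redex


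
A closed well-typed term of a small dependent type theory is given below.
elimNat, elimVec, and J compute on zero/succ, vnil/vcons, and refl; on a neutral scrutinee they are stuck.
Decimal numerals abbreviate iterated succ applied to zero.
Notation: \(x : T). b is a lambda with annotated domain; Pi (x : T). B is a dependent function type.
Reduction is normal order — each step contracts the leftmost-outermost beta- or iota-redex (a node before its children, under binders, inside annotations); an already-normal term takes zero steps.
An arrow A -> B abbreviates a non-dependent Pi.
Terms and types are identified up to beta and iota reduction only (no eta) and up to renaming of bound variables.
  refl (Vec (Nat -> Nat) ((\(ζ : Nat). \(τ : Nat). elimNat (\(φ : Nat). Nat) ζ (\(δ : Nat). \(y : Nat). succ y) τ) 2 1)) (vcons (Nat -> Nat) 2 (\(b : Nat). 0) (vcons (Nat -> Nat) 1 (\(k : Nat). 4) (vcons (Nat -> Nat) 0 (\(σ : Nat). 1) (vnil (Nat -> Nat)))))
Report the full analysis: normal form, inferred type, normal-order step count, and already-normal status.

reduced normal form:
  refl (Vec (Nat -> Nat) 3) (vcons (Nat -> Nat) 2 (\(ζ : Nat). 0) (vcons (Nat -> Nat) 1 (\(τ : Nat). 4) (vcons (Nat -> Nat) 0 (\(φ : Nat). 1) (vnil (Nat -> Nat)))))
type:
  Eq (Vec (Nat -> Nat) 3) (vcons (Nat -> Nat) 2 (\(ζ : Nat). 0) (vcons (Nat -> Nat) 1 (\(τ : Nat). 4) (vcons (Nat -> Nat) 0 (\(φ : Nat). 1) (vnil (Nat -> Nat))))) (vcons (Nat -> Nat) 2 (\(δ : Nat). 0) (vcons (Nat -> Nat) 1 (\(y : Nat). 4) (vcons (Nat -> Nat) 0 (\(b : Nat). 1) (vnil (Nat -> Nat)))))
normal-order step count: 6
started in normal form: no
first redex: a beta-redex


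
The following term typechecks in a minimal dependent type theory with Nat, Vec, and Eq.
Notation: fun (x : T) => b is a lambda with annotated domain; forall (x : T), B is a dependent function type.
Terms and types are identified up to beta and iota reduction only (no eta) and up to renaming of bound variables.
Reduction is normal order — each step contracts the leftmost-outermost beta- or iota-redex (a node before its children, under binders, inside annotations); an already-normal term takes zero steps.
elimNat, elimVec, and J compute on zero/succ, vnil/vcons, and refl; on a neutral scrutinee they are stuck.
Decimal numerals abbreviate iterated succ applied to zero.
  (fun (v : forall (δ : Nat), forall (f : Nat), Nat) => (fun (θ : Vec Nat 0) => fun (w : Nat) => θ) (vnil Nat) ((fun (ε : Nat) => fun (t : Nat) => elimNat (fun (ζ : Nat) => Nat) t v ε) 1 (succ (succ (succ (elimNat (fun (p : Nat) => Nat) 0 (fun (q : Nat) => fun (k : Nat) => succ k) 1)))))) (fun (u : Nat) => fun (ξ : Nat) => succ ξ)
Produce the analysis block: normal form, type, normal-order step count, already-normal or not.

normal form:
  vnil Nat
inferred type:
  Vec Nat 0
steps to reach normal form (normal order): 3
already normal: no
first redex: a beta-redex


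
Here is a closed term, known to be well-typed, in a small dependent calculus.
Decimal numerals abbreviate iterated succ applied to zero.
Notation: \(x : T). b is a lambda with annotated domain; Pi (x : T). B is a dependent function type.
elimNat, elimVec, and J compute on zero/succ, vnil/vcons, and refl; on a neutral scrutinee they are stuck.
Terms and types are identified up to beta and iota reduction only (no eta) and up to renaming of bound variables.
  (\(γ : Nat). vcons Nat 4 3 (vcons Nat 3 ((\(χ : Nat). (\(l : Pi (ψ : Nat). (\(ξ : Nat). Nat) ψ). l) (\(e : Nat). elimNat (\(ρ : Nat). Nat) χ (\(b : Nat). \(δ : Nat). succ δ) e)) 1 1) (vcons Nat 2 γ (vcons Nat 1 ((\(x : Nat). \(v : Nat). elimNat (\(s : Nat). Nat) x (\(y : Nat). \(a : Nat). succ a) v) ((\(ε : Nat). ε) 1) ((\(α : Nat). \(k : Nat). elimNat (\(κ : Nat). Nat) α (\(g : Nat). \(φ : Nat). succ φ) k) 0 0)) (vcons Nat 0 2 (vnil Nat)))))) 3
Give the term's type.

type:
  Vec Nat 5


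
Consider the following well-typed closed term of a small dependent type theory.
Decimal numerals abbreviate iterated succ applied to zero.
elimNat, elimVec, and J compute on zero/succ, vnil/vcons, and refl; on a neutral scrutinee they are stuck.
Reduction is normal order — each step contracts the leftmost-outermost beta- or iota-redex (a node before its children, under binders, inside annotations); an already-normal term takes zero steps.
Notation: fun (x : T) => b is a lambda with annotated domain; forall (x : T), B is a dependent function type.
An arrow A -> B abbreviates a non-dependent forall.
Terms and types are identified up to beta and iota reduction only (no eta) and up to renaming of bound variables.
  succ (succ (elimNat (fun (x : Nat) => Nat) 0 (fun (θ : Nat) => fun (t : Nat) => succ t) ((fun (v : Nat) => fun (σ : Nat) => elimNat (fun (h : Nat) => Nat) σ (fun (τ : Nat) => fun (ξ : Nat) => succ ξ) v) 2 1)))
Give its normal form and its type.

normal form:
  5
type:
  Nat


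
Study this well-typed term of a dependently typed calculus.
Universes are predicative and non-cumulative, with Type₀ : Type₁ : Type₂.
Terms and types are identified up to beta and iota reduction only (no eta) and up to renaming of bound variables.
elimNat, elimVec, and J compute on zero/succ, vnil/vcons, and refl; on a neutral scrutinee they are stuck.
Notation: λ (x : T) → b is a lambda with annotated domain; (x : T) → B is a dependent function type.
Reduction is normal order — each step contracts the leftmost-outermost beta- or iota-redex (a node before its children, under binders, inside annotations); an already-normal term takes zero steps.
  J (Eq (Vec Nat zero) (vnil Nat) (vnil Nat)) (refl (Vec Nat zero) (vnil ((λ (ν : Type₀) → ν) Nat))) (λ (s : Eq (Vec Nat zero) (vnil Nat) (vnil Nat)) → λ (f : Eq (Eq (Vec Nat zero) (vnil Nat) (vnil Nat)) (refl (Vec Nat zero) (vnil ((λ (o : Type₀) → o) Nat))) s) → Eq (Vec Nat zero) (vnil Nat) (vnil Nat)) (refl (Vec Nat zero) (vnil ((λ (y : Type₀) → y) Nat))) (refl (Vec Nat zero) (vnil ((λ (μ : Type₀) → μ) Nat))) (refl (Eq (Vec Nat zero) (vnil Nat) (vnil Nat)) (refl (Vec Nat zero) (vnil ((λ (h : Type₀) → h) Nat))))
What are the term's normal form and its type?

resulting normal form:
  refl (Vec Nat zero) (vnil Nat)
type:
  Eq (Vec Nat zero) (vnil Nat) (vnil Nat)


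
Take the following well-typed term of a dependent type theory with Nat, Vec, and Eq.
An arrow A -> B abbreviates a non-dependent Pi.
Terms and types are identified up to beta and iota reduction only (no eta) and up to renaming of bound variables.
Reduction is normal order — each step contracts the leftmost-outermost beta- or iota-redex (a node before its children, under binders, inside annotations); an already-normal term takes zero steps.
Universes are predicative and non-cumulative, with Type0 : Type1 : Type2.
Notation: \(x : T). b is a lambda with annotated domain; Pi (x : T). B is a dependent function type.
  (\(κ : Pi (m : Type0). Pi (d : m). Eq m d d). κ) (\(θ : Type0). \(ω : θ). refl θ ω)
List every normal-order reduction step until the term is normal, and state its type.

normal-order reduction:
  (\(κ : Pi (m : Type0). Pi (d : m). Eq m d d). κ) (\(θ : Type0). \(ω : θ). refl θ ω)
  ~> \(κ : Type0). \(m : κ). refl κ m
the term's type:
  Pi (κ : Type0). Pi (m : κ). Eq κ m m


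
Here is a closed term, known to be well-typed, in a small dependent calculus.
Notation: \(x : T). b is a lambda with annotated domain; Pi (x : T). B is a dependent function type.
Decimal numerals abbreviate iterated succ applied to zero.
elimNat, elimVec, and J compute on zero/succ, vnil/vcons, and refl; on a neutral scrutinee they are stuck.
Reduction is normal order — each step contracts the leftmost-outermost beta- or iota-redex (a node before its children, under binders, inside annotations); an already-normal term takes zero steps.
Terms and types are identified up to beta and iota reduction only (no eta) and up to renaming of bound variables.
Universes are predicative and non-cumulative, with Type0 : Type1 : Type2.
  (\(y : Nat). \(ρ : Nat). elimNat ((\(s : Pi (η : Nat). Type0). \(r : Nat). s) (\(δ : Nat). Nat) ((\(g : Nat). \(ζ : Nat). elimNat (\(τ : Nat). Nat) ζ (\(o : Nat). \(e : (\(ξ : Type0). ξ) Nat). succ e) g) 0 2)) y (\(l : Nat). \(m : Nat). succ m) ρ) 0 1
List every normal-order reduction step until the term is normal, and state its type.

normal-order reduction sequence:
  (\(y : Nat). \(ρ : Nat). elimNat ((\(s : Pi (η : Nat). Type0). \(r : Nat). s) (\(δ : Nat). Nat) ((\(g : Nat). \(ζ : Nat). elimNat (\(τ : Nat). Nat) ζ (\(o : Nat). \(e : (\(ξ : Type0). ξ) Nat). succ e) g) 0 2)) y (\(l : Nat). \(m : Nat). succ m) ρ) 0 1
  ~> (\(y : Nat). elimNat ((\(ρ : Pi (s : Nat). Type0). \(η : Nat). ρ) (\(r : Nat). Nat) ((\(δ : Nat). \(g : Nat). elimNat (\(ζ : Nat). Nat) g (\(τ : Nat). \(o : (\(e : Type0). e) Nat). succ o) δ) 0 2)) 0 (\(ξ : Nat). \(l : Nat). succ l) y) 1
  ~> elimNat ((\(y : Pi (ρ : Nat). Type0). \(s : Nat). y) (\(η : Nat). Nat) ((\(r : Nat). \(δ : Nat). elimNat (\(g : Nat). Nat) δ (\(ζ : Nat). \(τ : (\(o : Type0). o) Nat). succ τ) r) 0 2)) 0 (\(e : Nat). \(ξ : Nat). succ ξ) 1
  ~> (\(y : Nat). \(ρ : Nat). succ ρ) 0 (elimNat ((\(s : Pi (η : Nat). Type0). \(r : Nat). s) (\(δ : Nat). Nat) ((\(g : Nat). \(ζ : Nat). elimNat (\(τ : Nat). Nat) ζ (\(o : Nat). \(e : (\(ξ : Type0). ξ) Nat). succ e) g) 0 2)) 0 (\(l : Nat). \(m : Nat). succ m) 0)
  ~> (\(y : Nat). succ y) (elimNat ((\(ρ : Pi (s : Nat). Type0). \(η : Nat). ρ) (\(r : Nat). Nat) ((\(δ : Nat). \(g : Nat). elimNat (\(ζ : Nat). Nat) g (\(τ : Nat). \(o : (\(e : Type0). e) Nat). succ o) δ) 0 2)) 0 (\(ξ : Nat). \(l : Nat). succ l) 0)
  ~> succ (elimNat ((\(y : Pi (ρ : Nat). Type0). \(s : Nat). y) (\(η : Nat). Nat) ((\(r : Nat). \(δ : Nat). elimNat (\(g : Nat). Nat) δ (\(ζ : Nat). \(τ : (\(o : Type0). o) Nat). succ τ) r) 0 2)) 0 (\(e : Nat). \(ξ : Nat). succ ξ) 0)
  ~> 1
the term's type:
  Nat


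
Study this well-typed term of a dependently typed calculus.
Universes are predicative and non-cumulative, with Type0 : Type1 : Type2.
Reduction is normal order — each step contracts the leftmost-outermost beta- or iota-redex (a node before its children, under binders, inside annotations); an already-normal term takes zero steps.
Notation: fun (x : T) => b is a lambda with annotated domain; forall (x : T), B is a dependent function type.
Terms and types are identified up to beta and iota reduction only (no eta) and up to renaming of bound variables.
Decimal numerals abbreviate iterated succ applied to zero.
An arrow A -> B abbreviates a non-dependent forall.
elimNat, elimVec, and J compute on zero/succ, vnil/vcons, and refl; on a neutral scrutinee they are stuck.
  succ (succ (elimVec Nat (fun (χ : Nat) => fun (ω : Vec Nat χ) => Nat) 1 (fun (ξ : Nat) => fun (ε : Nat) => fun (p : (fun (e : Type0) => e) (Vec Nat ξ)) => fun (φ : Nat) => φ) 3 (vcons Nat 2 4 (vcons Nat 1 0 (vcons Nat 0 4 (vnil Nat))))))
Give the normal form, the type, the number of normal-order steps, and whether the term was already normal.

resulting normal form:
  3
type:
  Nat
steps to reach normal form (normal order): 16
term was already normal: no
first contracted redex: an elimVec iota-redex


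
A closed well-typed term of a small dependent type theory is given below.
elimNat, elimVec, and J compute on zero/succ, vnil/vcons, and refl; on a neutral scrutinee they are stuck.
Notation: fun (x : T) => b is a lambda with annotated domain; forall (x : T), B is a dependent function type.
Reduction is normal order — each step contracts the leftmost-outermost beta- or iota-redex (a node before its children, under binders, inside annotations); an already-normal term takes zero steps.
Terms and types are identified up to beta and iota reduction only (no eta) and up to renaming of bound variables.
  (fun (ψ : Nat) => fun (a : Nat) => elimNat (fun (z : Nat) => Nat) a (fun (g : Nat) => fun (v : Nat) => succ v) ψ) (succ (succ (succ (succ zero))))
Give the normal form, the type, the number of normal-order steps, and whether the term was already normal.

resulting normal form:
  fun (ψ : Nat) => succ (succ (succ (succ ψ)))
the term's type:
  forall (ψ : Nat), Nat
normal-order step count: 14
already normal: no
first redex: a beta-redex


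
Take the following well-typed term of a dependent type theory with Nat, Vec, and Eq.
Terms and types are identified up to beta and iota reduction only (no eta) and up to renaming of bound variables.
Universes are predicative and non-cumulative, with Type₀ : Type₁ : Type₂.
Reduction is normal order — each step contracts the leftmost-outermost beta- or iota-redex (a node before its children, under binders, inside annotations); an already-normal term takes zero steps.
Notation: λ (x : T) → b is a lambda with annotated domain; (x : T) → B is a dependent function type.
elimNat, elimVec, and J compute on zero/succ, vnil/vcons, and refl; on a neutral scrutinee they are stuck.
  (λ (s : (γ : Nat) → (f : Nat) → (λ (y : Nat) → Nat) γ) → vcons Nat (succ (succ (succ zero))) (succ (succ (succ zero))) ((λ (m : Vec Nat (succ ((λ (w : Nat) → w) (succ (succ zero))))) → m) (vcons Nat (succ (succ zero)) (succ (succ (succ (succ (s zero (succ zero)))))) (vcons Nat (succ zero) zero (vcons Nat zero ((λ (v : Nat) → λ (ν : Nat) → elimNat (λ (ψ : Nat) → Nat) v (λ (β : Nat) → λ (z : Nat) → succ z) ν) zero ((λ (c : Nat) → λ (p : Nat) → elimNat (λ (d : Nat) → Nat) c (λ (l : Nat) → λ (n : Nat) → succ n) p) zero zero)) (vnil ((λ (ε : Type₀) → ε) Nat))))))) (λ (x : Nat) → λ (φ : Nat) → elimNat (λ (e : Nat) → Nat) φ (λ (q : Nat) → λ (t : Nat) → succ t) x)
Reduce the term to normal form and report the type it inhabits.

normal form:
  vcons Nat (succ (succ (succ zero))) (succ (succ (succ zero))) (vcons Nat (succ (succ zero)) (succ (succ (succ (succ (succ zero))))) (vcons Nat (succ zero) zero (vcons Nat zero zero (vnil Nat))))
the term's type:
  Vec Nat (succ (succ (succ (succ zero))))
observation: 12 normal-order steps normalize the term, beginning with a beta-redex.


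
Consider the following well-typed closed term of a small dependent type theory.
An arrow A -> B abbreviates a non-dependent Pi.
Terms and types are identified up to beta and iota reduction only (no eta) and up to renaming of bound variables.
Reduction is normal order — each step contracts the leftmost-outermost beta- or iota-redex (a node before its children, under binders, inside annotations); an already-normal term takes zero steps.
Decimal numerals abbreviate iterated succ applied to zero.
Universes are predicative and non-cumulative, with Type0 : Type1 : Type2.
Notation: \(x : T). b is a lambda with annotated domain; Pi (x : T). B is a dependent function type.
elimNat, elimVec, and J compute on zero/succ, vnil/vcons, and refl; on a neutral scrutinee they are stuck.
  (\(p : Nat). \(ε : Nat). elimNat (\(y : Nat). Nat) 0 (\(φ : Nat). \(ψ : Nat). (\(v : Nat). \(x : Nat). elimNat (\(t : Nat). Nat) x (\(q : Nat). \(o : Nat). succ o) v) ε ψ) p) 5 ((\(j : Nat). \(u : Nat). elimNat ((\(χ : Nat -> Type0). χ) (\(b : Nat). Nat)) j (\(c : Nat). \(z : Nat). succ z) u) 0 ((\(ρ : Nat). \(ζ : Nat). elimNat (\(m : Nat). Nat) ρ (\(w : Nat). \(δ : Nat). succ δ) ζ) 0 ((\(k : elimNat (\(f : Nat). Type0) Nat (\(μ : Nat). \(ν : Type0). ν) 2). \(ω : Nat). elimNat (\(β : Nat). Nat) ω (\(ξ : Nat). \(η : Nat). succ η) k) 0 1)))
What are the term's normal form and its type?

reduced normal form:
  5
type:
  Nat
observation: reduction starts at a beta-redex, and 128 normal-order steps reach the normal form.


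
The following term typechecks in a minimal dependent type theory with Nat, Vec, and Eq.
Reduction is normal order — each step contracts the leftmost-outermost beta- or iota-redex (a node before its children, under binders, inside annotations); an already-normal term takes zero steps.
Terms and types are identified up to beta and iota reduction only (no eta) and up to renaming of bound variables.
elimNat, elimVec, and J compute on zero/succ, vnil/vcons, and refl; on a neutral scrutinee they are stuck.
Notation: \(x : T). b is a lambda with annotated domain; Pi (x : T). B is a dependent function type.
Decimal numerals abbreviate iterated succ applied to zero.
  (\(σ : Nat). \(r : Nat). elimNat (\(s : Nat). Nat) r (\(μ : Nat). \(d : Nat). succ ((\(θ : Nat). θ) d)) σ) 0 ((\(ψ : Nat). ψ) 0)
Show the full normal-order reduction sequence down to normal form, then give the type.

normal-order reduction:
  (\(σ : Nat). \(r : Nat). elimNat (\(s : Nat). Nat) r (\(μ : Nat). \(d : Nat). succ ((\(θ : Nat). θ) d)) σ) 0 ((\(ψ : Nat). ψ) 0)
  ~> (\(σ : Nat). elimNat (\(r : Nat). Nat) σ (\(s : Nat). \(μ : Nat). succ ((\(d : Nat). d) μ)) 0) ((\(θ : Nat). θ) 0)
  ~> elimNat (\(σ : Nat). Nat) ((\(r : Nat). r) 0) (\(s : Nat). \(μ : Nat). succ ((\(d : Nat). d) μ)) 0
  ~> (\(σ : Nat). σ) 0
  ~> 0
type:
  Nat


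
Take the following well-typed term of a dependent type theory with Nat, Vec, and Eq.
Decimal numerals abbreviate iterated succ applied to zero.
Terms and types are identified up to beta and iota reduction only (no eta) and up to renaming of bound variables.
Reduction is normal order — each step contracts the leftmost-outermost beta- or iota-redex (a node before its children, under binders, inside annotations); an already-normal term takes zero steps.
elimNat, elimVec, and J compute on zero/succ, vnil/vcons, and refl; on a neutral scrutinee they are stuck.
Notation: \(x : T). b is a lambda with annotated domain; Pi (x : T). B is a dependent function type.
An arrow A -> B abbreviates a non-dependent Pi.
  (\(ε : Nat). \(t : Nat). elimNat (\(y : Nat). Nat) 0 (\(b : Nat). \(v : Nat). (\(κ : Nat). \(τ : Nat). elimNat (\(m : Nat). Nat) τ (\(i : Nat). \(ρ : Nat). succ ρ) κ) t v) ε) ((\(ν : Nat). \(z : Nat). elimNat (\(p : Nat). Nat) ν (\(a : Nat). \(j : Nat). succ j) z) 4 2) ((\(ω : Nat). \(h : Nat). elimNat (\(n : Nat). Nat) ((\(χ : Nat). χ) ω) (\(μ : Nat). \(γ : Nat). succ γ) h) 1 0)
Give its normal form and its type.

resulting normal form:
  6
type:
  Nat


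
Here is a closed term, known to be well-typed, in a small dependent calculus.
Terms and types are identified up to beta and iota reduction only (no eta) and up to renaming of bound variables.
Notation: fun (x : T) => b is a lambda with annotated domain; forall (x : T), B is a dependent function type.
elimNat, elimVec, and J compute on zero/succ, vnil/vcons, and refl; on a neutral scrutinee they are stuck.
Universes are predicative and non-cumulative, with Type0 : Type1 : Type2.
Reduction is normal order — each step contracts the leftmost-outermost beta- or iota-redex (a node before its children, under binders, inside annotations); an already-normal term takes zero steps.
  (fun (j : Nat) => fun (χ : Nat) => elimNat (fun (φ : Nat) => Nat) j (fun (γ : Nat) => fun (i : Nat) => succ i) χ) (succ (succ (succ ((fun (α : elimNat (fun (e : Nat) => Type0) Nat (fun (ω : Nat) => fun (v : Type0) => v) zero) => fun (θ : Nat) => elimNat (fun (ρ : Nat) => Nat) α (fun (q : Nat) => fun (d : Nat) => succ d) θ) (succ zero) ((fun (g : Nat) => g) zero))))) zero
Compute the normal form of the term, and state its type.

resulting normal form:
  succ (succ (succ (succ zero)))
the term's type:
  Nat


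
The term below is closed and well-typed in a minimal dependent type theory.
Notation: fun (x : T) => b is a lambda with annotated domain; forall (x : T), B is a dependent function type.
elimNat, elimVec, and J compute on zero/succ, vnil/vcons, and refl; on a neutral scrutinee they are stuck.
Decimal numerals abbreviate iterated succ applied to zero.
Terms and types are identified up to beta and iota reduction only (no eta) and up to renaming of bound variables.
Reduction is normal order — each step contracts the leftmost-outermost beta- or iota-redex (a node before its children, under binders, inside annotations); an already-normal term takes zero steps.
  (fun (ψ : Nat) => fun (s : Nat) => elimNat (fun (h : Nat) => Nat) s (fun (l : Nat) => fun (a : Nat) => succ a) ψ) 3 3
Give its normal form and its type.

normal form:
  6
the term's type:
  Nat


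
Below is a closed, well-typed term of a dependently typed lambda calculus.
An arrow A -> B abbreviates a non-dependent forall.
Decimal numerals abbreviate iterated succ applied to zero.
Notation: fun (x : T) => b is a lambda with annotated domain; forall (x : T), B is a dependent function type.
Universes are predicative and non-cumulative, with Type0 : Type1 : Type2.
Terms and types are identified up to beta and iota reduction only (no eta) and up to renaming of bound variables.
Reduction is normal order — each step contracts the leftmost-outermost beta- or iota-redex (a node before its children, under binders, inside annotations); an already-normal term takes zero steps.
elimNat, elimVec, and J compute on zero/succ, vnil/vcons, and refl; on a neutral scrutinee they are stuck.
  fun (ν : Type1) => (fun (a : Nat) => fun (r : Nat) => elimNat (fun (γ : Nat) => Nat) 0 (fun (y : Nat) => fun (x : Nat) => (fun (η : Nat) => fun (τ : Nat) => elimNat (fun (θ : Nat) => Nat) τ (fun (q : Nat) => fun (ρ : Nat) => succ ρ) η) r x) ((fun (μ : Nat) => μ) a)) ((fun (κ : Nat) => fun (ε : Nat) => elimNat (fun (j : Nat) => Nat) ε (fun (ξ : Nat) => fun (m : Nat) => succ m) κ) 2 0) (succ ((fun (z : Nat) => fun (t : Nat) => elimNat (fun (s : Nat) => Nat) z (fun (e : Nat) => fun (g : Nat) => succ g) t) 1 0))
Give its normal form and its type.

resulting normal form:
  fun (ν : Type1) => 4
the term's type:
  Type1 -> Nat
observation: 31 normal-order steps separate the term from its normal form.


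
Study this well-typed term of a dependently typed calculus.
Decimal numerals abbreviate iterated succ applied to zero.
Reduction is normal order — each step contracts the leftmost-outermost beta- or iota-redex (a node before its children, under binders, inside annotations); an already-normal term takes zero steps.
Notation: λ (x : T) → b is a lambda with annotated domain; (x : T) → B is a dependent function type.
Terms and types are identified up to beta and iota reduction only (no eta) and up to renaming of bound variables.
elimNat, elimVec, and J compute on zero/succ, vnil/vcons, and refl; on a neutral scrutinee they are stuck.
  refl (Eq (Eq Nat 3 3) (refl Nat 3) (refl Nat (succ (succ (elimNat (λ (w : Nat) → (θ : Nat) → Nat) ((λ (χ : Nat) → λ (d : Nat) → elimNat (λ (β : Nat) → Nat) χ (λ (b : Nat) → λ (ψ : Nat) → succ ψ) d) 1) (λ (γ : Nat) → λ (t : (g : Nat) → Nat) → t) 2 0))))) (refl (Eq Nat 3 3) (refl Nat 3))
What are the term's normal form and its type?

resulting normal form:
  refl (Eq (Eq Nat 3 3) (refl Nat 3) (refl Nat 3)) (refl (Eq Nat 3 3) (refl Nat 3))
type:
  Eq (Eq (Eq Nat 3 3) (refl Nat 3) (refl Nat 3)) (refl (Eq Nat 3 3) (refl Nat 3)) (refl (Eq Nat 3 3) (refl Nat 3))


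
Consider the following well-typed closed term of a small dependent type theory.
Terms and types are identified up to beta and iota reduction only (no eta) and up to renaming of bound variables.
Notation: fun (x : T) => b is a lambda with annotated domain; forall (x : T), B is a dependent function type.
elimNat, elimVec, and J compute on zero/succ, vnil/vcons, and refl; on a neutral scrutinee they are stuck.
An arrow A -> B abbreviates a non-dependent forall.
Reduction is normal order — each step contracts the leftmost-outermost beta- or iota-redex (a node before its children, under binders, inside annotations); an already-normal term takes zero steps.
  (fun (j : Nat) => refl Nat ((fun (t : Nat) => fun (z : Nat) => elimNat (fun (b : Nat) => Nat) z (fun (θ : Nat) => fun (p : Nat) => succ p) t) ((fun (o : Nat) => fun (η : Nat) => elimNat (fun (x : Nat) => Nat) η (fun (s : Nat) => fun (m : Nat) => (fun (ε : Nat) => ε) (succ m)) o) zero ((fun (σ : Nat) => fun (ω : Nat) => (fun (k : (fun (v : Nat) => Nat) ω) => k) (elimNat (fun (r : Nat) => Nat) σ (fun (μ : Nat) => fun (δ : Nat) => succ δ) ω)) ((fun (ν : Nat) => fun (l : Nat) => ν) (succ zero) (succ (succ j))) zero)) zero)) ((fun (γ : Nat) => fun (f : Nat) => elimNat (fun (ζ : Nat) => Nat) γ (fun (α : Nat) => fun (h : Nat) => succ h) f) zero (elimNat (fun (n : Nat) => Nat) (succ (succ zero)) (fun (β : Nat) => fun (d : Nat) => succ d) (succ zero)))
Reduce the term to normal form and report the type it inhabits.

normal form:
  refl Nat (succ zero)
the term's type:
  Eq Nat (succ zero) (succ zero)
observation: contracting a beta-redex first, the term normalizes in 16 steps.


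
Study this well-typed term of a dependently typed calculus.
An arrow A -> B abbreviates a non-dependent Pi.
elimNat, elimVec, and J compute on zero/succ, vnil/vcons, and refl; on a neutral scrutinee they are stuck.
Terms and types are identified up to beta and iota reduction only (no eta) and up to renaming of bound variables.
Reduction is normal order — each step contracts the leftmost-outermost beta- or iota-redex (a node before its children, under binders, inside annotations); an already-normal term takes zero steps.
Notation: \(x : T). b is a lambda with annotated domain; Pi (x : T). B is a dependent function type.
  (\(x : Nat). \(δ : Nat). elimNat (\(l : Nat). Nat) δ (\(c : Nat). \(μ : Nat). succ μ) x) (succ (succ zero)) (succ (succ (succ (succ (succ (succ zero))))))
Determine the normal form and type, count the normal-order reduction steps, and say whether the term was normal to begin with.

reduced normal form:
  succ (succ (succ (succ (succ (succ (succ (succ zero)))))))
the term's type:
  Nat
reduction steps (normal order): 9
started in normal form: no
first redex: a beta-redex


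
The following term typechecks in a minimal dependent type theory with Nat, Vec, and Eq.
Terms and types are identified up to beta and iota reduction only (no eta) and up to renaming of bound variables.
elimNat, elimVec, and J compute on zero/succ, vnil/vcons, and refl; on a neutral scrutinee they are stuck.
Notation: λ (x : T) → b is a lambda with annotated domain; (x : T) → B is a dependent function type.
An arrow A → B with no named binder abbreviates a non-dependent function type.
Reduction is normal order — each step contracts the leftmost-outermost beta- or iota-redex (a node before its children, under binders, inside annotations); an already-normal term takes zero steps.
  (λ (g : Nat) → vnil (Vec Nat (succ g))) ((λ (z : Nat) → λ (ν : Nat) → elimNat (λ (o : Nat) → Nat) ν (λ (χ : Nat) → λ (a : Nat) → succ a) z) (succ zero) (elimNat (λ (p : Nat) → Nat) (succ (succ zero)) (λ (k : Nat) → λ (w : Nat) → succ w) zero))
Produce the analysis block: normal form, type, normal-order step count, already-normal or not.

normal form:
  vnil (Vec Nat (succ (succ (succ (succ zero)))))
inferred type:
  Vec (Vec Nat (succ (succ (succ (succ zero))))) zero
steps to reach normal form (normal order): 8
term was already normal: no
first contracted redex: a beta-redex


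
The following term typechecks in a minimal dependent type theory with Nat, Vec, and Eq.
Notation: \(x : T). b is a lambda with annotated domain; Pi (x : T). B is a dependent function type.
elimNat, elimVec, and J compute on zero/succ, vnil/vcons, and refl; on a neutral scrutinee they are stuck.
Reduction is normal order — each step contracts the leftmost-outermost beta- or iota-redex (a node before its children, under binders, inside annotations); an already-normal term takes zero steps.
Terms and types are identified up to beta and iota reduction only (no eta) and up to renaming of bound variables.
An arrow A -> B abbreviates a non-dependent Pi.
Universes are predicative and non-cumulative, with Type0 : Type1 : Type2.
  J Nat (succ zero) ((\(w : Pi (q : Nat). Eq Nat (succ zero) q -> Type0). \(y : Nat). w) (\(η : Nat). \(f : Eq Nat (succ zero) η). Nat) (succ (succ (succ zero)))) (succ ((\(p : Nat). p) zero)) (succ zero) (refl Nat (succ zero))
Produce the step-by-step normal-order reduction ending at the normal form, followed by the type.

reduction (normal order):
  J Nat (succ zero) ((\(w : Pi (q : Nat). Eq Nat (succ zero) q -> Type0). \(y : Nat). w) (\(η : Nat). \(f : Eq Nat (succ zero) η). Nat) (succ (succ (succ zero)))) (succ ((\(p : Nat). p) zero)) (succ zero) (refl Nat (succ zero))
  ~> succ ((\(w : Nat). w) zero)
  ~> succ zero
type:
  Nat


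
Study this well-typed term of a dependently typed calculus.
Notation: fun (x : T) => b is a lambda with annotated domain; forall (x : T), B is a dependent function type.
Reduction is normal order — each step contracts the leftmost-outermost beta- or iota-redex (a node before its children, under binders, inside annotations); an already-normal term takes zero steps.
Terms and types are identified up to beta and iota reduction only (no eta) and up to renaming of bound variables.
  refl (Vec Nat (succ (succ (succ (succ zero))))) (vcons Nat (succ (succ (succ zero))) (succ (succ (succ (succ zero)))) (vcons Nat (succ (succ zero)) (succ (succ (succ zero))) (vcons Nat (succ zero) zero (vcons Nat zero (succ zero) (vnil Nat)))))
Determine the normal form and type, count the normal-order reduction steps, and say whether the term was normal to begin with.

reduced normal form:
  refl (Vec Nat (succ (succ (succ (succ zero))))) (vcons Nat (succ (succ (succ zero))) (succ (succ (succ (succ zero)))) (vcons Nat (succ (succ zero)) (succ (succ (succ zero))) (vcons Nat (succ zero) zero (vcons Nat zero (succ zero) (vnil Nat)))))
type:
  Eq (Vec Nat (succ (succ (succ (succ zero))))) (vcons Nat (succ (succ (succ zero))) (succ (succ (succ (succ zero)))) (vcons Nat (succ (succ zero)) (succ (succ (succ zero))) (vcons Nat (succ zero) zero (vcons Nat zero (succ zero) (vnil Nat))))) (vcons Nat (succ (succ (succ zero))) (succ (succ (succ (succ zero)))) (vcons Nat (succ (succ zero)) (succ (succ (succ zero))) (vcons Nat (succ zero) zero (vcons Nat zero (succ zero) (vnil Nat)))))
steps to reach normal form (normal order): 0
already normal: yes


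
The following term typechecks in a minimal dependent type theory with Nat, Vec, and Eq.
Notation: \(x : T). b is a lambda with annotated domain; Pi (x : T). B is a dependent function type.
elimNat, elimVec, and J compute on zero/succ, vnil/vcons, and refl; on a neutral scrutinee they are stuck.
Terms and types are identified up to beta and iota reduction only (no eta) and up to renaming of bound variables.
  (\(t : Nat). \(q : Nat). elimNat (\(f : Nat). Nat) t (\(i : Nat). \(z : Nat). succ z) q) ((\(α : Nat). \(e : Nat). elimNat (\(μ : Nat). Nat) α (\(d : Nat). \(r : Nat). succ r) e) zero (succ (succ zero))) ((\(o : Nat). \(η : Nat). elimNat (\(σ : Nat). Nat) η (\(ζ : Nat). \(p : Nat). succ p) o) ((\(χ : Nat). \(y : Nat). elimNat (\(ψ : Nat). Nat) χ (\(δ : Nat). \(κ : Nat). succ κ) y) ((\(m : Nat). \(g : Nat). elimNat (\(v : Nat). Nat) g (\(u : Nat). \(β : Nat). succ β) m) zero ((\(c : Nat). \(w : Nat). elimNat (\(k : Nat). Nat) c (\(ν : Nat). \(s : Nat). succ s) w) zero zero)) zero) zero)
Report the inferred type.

the term's type:
  Nat


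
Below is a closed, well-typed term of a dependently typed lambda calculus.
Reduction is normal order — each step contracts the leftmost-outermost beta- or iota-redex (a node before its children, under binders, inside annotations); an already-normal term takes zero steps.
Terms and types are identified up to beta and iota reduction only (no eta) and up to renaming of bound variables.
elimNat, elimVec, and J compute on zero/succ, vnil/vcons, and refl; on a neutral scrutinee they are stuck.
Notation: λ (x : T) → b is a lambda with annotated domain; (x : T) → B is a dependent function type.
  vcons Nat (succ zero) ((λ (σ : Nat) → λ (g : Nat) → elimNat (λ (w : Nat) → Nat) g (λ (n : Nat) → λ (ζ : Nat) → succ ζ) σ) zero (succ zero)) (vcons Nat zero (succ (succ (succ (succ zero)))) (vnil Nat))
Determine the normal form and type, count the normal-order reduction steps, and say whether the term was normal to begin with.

resulting normal form:
  vcons Nat (succ zero) (succ zero) (vcons Nat zero (succ (succ (succ (succ zero)))) (vnil Nat))
the term's type:
  Vec Nat (succ (succ zero))
reduction steps (normal order): 3
term was already normal: no
first contracted redex: a beta-redex


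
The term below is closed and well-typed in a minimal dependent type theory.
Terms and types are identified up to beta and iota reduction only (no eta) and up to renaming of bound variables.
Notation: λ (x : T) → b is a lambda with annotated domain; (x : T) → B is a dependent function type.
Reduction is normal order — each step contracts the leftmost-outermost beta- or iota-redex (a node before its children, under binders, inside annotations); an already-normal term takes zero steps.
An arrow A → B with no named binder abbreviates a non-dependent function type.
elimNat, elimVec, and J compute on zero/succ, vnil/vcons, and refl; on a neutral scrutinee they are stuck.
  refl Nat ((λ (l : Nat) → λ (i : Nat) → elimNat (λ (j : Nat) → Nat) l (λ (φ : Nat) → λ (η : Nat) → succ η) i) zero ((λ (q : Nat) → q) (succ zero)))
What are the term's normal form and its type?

normal form:
  refl Nat (succ zero)
type:
  Eq Nat (succ zero) (succ zero)


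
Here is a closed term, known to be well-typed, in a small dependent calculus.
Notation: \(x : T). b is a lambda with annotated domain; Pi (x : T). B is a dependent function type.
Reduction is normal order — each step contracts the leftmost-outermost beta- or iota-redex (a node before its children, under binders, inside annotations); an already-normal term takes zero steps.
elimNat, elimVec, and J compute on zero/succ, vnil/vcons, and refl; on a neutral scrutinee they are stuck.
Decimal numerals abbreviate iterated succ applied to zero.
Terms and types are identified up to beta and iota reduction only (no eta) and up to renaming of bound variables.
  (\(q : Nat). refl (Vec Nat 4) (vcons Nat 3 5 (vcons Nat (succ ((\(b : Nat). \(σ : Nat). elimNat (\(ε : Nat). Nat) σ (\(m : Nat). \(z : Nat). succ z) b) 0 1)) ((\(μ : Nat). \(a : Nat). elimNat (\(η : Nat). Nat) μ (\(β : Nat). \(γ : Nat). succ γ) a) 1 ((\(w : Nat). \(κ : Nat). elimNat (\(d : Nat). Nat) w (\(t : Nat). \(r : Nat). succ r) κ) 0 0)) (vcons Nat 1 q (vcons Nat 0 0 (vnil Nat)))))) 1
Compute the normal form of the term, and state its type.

resulting normal form:
  refl (Vec Nat 4) (vcons Nat 3 5 (vcons Nat 2 1 (vcons Nat 1 1 (vcons Nat 0 0 (vnil Nat)))))
type:
  Eq (Vec Nat 4) (vcons Nat 3 5 (vcons Nat 2 1 (vcons Nat 1 1 (vcons Nat 0 0 (vnil Nat))))) (vcons Nat 3 5 (vcons Nat 2 1 (vcons Nat 1 1 (vcons Nat 0 0 (vnil Nat)))))
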